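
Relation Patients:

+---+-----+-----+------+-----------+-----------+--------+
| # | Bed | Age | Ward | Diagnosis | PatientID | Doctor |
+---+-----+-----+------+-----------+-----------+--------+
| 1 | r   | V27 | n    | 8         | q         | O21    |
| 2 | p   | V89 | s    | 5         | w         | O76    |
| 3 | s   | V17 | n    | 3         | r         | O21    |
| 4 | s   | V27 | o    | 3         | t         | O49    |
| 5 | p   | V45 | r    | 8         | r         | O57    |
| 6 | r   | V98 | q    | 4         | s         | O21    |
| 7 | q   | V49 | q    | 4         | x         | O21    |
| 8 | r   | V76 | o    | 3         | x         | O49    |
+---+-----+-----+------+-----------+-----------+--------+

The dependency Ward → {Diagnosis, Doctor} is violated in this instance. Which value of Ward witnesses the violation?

Ward=n: rows 1, 3 → {Diagnosis,Doctor} takes values {(8, O21), (3, O21)} — violation
Ward=s: row 2 → {Diagnosis,Doctor} = (5, O76) ✓
Ward=o: rows 4, 8 → {Diagnosis,Doctor} = (3, O49), (3, O49) ✓
Ward=r: row 5 → {Diagnosis,Doctor} = (8, O57) ✓
Ward=q: rows 6, 7 → {Diagnosis,Doctor} = (4, O21), (4, O21) ✓
The only Ward value with inconsistent RHS is Ward=n.

n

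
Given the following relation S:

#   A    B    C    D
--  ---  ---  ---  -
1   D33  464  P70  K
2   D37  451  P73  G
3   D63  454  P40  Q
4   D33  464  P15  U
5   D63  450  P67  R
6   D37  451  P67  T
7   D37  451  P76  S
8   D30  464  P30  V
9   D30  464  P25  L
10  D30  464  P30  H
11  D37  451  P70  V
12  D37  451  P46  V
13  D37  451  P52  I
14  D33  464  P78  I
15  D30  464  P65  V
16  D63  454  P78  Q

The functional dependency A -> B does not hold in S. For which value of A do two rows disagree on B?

A=D33: rows 1, 4, 14 → B = 464, 464, 464 ✓
A=D37: rows 2, 6, 7, 11, 12, 13 → B = 451, 451, 451, 451, 451, 451 ✓
A=D63: rows 3, 5, 16 → B takes values {454, 450} — violation
A=D30: rows 8, 9, 10, 15 → B = 464, 464, 464, 464 ✓
The only A value with inconsistent B is A=D63.

D63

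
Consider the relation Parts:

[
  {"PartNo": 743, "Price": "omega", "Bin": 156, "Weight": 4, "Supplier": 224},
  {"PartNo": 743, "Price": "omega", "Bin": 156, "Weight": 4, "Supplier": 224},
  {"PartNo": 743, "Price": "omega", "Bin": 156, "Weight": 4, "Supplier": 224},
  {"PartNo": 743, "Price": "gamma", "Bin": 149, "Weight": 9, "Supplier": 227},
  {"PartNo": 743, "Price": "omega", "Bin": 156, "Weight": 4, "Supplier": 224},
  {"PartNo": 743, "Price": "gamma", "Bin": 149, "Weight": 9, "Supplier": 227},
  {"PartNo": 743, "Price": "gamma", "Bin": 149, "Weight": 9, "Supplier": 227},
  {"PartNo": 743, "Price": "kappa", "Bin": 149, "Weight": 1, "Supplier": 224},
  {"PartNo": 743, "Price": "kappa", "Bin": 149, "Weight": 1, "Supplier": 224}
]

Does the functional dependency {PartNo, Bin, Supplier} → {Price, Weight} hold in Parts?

Yes

(PartNo=743, Bin=156, Supplier=224): 4 rows → {Price,Weight} = (omega, 4), (omega, 4), (omega, 4), (omega, 4) ✓
(PartNo=743, Bin=149, Supplier=227): 3 rows → {Price,Weight} = (gamma, 9), (gamma, 9), (gamma, 9) ✓
(PartNo=743, Bin=149, Supplier=224): 2 rows → {Price,Weight} = (kappa, 1), (kappa, 1) ✓
Every {PartNo, Bin, Supplier} value is associated with a single {Price, Weight} value, so {PartNo, Bin, Supplier} → {Price, Weight} holds.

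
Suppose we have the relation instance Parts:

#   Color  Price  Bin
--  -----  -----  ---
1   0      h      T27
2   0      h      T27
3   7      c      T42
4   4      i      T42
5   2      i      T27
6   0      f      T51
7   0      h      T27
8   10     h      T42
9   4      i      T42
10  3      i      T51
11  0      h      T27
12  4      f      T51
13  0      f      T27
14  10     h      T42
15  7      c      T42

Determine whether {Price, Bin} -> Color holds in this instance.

No

(Price=h, Bin=T27): rows 1, 2, 7, 11 → Color = 0, 0, 0, 0 ✓
(Price=c, Bin=T42): rows 3, 15 → Color = 7, 7 ✓
(Price=i, Bin=T42): rows 4, 9 → Color = 4, 4 ✓
(Price=i, Bin=T27): row 5 → Color = 2 ✓
(Price=f, Bin=T51): rows 6, 12 → Color takes values {0, 4} — violation
(Price=h, Bin=T42): rows 8, 14 → Color = 10, 10 ✓
(Price=i, Bin=T51): row 10 → Color = 3 ✓
(Price=f, Bin=T27): row 13 → Color = 0 ✓
Two rows agree on {Price, Bin} but differ on Color, so {Price, Bin} -> Color does not hold.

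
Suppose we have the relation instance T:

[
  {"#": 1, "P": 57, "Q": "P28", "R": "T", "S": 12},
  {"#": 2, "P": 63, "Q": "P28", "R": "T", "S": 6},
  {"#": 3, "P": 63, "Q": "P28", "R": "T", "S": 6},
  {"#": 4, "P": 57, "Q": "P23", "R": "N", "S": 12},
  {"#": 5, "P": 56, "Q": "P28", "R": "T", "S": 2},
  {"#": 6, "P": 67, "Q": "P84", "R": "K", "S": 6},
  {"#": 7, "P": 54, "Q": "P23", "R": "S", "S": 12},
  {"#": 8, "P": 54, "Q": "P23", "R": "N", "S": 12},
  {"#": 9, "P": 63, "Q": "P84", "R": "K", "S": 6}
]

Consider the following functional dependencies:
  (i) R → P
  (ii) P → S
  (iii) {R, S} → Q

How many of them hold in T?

2

(i) R → P: R=T: rows 1, 2, 3, 5 → P takes values {57, 63, 56} — violation; R=N: rows 4, 8 → P takes values {57, 54} — violation; R=K: rows 6, 9 → P takes values {67, 63} — violation — fails.
(ii) P → S: every LHS value maps to a single RHS value — holds.
(iii) {R, S} → Q: every LHS value maps to a single RHS value — holds.
2 of the 3 dependencies hold.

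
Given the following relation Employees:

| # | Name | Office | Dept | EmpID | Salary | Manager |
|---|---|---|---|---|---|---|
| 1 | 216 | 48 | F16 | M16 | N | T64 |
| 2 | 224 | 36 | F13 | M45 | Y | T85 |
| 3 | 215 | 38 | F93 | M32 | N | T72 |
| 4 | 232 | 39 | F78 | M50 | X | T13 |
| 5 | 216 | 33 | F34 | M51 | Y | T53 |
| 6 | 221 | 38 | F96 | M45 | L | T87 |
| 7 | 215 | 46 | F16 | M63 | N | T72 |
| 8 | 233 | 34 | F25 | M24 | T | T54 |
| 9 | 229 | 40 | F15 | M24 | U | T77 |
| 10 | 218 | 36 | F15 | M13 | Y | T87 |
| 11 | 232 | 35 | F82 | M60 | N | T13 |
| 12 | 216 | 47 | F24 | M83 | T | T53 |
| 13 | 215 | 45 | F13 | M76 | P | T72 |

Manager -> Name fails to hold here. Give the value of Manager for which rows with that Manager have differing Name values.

Manager=T64: row 1 → Name = 216 ✓
Manager=T85: row 2 → Name = 224 ✓
Manager=T72: rows 3, 7, 13 → Name = 215, 215, 215 ✓
Manager=T13: rows 4, 11 → Name = 232, 232 ✓
Manager=T53: rows 5, 12 → Name = 216, 216 ✓
Manager=T87: rows 6, 10 → Name takes values {221, 218} — violation
Manager=T54: row 8 → Name = 233 ✓
Manager=T77: row 9 → Name = 229 ✓
The only Manager value with inconsistent Name is Manager=T87.

T87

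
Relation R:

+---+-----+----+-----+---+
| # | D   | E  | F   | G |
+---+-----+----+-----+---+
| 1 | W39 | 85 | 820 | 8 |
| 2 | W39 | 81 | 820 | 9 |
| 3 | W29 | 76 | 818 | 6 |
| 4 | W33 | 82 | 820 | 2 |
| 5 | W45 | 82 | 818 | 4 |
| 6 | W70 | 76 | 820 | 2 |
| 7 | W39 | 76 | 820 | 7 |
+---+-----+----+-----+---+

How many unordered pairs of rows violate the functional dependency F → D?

8

F=820: violating pairs (1,4), (1,6), (2,4), (2,6), (4,6), (4,7), (6,7) — 7 pairs.
F=818: violating pairs (3,5) — 1 pair.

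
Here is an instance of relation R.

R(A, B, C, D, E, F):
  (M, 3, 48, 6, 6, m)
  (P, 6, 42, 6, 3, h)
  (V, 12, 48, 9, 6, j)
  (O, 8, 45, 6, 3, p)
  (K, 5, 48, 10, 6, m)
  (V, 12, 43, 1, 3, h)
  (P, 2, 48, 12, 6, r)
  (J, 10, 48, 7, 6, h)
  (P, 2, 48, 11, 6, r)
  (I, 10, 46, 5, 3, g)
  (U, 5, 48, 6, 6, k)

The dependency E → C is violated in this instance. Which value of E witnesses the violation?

3

E=6: 7 rows → C = 48, 48, 48, 48, 48, 48, 48 ✓
E=3: 4 rows → C takes values {42, 45, 43, 46} — violation
The only E value with inconsistent C is E=3.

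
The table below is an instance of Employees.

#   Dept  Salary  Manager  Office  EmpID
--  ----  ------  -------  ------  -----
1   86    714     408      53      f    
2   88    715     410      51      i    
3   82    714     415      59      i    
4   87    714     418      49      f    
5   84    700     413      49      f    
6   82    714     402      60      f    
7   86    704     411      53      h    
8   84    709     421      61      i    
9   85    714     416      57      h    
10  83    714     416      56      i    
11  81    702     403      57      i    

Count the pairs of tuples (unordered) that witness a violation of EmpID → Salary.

EmpID=f: violating pairs (1,5), (4,5), (5,6) — 3 pairs.
EmpID=i: violating pairs (2,3), (2,8), (2,10), (2,11), (3,8), (3,11), (8,10), (8,11), (10,11) — 9 pairs.
EmpID=h: violating pairs (7,9) — 1 pair.

13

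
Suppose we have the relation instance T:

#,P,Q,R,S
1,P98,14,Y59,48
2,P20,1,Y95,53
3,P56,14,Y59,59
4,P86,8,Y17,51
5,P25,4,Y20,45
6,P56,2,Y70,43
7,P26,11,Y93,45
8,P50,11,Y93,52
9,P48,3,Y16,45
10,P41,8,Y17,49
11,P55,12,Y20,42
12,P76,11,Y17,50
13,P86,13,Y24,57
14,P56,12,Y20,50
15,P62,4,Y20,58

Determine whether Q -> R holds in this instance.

No

Q=14: rows 1, 3 → R = Y59, Y59 ✓
Q=1: row 2 → R = Y95 ✓
Q=8: rows 4, 10 → R = Y17, Y17 ✓
Q=4: rows 5, 15 → R = Y20, Y20 ✓
Q=2: row 6 → R = Y70 ✓
Q=11: rows 7, 8, 12 → R takes values {Y93, Y17} — violation
Q=3: row 9 → R = Y16 ✓
Q=12: rows 11, 14 → R = Y20, Y20 ✓
Q=13: row 13 → R = Y24 ✓
Two rows agree on Q but differ on R, so Q -> R does not hold.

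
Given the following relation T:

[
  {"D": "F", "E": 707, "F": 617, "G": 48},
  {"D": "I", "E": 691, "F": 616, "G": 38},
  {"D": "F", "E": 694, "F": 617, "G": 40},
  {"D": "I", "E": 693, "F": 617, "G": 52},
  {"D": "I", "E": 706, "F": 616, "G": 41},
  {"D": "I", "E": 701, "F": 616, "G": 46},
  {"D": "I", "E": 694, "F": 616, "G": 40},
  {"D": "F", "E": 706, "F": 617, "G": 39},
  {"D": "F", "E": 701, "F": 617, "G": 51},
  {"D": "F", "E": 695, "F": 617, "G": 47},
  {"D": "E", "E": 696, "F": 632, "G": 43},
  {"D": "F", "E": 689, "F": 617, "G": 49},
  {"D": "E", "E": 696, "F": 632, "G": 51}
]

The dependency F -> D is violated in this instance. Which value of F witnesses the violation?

617

F=617: 7 rows → D takes values {F, I} — violation
F=616: 4 rows → D = I, I, I, I ✓
F=632: 2 rows → D = E, E ✓
The only F value with inconsistent D is F=617.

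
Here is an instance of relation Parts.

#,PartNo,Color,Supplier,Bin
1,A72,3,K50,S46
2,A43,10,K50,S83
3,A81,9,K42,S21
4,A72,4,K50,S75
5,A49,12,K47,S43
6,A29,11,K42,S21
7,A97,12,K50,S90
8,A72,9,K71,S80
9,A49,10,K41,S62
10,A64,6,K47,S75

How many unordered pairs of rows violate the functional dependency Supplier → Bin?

Supplier=K50: violating pairs (1,2), (1,4), (1,7), (2,4), (2,7), (4,7) — 6 pairs.
Supplier=K42: all 2 rows agree on Bin — 0 pairs.
Supplier=K47: violating pairs (5,10) — 1 pair.

7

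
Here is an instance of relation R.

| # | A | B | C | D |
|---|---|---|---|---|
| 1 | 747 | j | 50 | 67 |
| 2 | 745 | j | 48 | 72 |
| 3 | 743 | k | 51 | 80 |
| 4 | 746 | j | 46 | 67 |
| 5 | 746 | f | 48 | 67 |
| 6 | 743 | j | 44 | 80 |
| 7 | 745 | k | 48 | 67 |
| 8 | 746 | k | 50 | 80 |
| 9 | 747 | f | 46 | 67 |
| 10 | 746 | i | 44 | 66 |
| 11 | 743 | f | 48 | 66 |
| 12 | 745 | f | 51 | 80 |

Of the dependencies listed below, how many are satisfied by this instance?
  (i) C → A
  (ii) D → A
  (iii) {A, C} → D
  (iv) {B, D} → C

0

(i) C → A: C=50: rows 1, 8 → A takes values {747, 746} — violation; C=48: rows 2, 5, 7, 11 → A takes values {745, 746, 743} — violation; C=51: rows 3, 12 → A takes values {743, 745} — violation; C=46: rows 4, 9 → A takes values {746, 747} — violation; C=44: rows 6, 10 → A takes values {743, 746} — violation — fails.
(ii) D → A: D=67: rows 1, 4, 5, 7, 9 → A takes values {747, 746, 745} — violation; D=80: rows 3, 6, 8, 12 → A takes values {743, 746, 745} — violation; D=66: rows 10, 11 → A takes values {746, 743} — violation — fails.
(iii) {A, C} → D: (A=745, C=48): rows 2, 7 → D takes values {72, 67} — violation — fails.
(iv) {B, D} → C: (B=j, D=67): rows 1, 4 → C takes values {50, 46} — violation; (B=k, D=80): rows 3, 8 → C takes values {51, 50} — violation; (B=f, D=67): rows 5, 9 → C takes values {48, 46} — violation — fails.
None of the 4 dependencies hold.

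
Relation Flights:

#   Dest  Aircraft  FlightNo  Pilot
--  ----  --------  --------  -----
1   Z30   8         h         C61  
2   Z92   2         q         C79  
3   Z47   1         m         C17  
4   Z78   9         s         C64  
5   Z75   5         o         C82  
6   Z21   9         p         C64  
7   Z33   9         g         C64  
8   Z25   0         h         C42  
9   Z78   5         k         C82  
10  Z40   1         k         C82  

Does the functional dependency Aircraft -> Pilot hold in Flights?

No

Aircraft=8: row 1 → Pilot = C61 ✓
Aircraft=2: row 2 → Pilot = C79 ✓
Aircraft=1: rows 3, 10 → Pilot takes values {C17, C82} — violation
Aircraft=9: rows 4, 6, 7 → Pilot = C64, C64, C64 ✓
Aircraft=5: rows 5, 9 → Pilot = C82, C82 ✓
Aircraft=0: row 8 → Pilot = C42 ✓
Two rows agree on Aircraft but differ on Pilot, so Aircraft -> Pilot does not hold.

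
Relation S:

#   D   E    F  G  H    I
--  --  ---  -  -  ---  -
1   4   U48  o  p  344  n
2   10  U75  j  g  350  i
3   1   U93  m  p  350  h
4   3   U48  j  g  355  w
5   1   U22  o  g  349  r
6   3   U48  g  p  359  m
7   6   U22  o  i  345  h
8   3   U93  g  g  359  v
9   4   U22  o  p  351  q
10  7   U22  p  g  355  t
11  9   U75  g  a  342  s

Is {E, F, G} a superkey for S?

Yes

All 11 rows have distinct {E, F, G} values, so {E, F, G} → (all attributes) holds and {E, F, G} is a superkey.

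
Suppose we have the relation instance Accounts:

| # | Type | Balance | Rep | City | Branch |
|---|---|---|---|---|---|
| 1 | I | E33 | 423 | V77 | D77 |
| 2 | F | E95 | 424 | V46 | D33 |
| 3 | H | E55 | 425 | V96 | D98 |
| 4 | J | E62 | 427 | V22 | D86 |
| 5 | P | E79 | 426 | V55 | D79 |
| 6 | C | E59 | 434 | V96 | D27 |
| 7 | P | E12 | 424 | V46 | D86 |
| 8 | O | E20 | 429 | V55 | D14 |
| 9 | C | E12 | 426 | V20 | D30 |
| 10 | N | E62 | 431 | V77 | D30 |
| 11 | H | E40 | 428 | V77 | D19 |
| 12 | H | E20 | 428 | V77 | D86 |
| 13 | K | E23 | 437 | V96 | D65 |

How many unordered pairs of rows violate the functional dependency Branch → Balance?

4

Branch=D86: violating pairs (4,7), (4,12), (7,12) — 3 pairs.
Branch=D30: violating pairs (9,10) — 1 pair.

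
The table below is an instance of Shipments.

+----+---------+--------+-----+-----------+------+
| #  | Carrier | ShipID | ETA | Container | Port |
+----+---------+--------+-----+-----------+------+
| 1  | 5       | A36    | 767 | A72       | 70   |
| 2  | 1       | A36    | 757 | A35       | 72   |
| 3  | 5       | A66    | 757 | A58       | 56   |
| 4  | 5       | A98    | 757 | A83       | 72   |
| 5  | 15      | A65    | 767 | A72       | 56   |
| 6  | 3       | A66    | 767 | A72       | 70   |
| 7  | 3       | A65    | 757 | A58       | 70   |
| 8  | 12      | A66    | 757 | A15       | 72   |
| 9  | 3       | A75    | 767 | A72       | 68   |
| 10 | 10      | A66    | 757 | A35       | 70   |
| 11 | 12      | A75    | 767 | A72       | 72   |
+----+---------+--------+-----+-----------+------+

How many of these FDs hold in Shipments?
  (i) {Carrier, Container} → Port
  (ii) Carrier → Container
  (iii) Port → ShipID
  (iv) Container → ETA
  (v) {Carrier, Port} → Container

1

(i) {Carrier, Container} → Port: (Carrier=3, Container=A72): rows 6, 9 → Port takes values {70, 68} — violation — fails.
(ii) Carrier → Container: Carrier=5: rows 1, 3, 4 → Container takes values {A72, A58, A83} — violation; Carrier=3: rows 6, 7, 9 → Container takes values {A72, A58} — violation; Carrier=12: rows 8, 11 → Container takes values {A15, A72} — violation — fails.
(iii) Port → ShipID: Port=70: rows 1, 6, 7, 10 → ShipID takes values {A36, A66, A65} — violation; Port=72: rows 2, 4, 8, 11 → ShipID takes values {A36, A98, A66, A75} — violation; Port=56: rows 3, 5 → ShipID takes values {A66, A65} — violation — fails.
(iv) Container → ETA: every LHS value maps to a single RHS value — holds.
(v) {Carrier, Port} → Container: (Carrier=3, Port=70): rows 6, 7 → Container takes values {A72, A58} — violation; (Carrier=12, Port=72): rows 8, 11 → Container takes values {A15, A72} — violation — fails.
1 of the 5 dependencies holds.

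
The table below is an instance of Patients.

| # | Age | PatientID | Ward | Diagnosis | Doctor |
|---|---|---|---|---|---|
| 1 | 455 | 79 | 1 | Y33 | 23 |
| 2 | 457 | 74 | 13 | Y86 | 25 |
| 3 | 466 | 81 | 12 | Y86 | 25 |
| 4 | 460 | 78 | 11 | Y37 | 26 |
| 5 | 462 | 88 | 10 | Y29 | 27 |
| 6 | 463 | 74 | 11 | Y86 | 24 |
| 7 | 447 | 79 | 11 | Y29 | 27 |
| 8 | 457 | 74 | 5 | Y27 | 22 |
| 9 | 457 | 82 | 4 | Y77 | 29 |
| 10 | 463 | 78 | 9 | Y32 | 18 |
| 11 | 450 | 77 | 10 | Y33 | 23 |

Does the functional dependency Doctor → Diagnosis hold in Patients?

Yes

Doctor=23: rows 1, 11 → Diagnosis = Y33, Y33 ✓
Doctor=25: rows 2, 3 → Diagnosis = Y86, Y86 ✓
Doctor=26: row 4 → Diagnosis = Y37 ✓
Doctor=27: rows 5, 7 → Diagnosis = Y29, Y29 ✓
Doctor=24: row 6 → Diagnosis = Y86 ✓
Doctor=22: row 8 → Diagnosis = Y27 ✓
Doctor=29: row 9 → Diagnosis = Y77 ✓
Doctor=18: row 10 → Diagnosis = Y32 ✓
Every Doctor value is associated with a single Diagnosis value, so Doctor → Diagnosis holds.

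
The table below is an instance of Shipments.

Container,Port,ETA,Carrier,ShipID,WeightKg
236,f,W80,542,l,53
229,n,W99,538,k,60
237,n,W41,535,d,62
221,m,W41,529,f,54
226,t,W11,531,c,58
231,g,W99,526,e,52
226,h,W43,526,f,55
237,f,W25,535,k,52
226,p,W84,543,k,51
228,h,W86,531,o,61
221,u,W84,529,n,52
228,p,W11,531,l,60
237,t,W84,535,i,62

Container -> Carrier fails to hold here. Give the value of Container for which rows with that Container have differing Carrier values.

226

Container=236: 1 row → Carrier = 542 ✓
Container=229: 1 row → Carrier = 538 ✓
Container=237: 3 rows → Carrier = 535, 535, 535 ✓
Container=221: 2 rows → Carrier = 529, 529 ✓
Container=226: 3 rows → Carrier takes values {531, 526, 543} — violation
Container=231: 1 row → Carrier = 526 ✓
Container=228: 2 rows → Carrier = 531, 531 ✓
The only Container value with inconsistent Carrier is Container=226.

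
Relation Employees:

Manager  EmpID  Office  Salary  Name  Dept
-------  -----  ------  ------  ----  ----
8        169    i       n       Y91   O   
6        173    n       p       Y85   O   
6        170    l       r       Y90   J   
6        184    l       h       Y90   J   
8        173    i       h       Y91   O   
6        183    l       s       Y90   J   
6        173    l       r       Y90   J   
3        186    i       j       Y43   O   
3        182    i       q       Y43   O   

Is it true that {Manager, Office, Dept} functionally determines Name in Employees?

(Manager=8, Office=i, Dept=O): 2 rows → Name = Y91, Y91 ✓
(Manager=6, Office=n, Dept=O): 1 row → Name = Y85 ✓
(Manager=6, Office=l, Dept=J): 4 rows → Name = Y90, Y90, Y90, Y90 ✓
(Manager=3, Office=i, Dept=O): 2 rows → Name = Y43, Y43 ✓
Every {Manager, Office, Dept} value is associated with a single Name value, so {Manager, Office, Dept} → Name holds.

Yes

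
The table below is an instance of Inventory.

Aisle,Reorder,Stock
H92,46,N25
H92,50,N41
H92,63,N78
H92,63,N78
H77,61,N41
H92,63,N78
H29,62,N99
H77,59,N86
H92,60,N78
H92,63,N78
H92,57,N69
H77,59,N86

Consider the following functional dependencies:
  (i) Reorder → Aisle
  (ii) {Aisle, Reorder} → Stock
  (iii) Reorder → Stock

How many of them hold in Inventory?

3

(i) Reorder → Aisle: every LHS value maps to a single RHS value — holds.
(ii) {Aisle, Reorder} → Stock: every LHS value maps to a single RHS value — holds.
(iii) Reorder → Stock: every LHS value maps to a single RHS value — holds.
3 of the 3 dependencies hold.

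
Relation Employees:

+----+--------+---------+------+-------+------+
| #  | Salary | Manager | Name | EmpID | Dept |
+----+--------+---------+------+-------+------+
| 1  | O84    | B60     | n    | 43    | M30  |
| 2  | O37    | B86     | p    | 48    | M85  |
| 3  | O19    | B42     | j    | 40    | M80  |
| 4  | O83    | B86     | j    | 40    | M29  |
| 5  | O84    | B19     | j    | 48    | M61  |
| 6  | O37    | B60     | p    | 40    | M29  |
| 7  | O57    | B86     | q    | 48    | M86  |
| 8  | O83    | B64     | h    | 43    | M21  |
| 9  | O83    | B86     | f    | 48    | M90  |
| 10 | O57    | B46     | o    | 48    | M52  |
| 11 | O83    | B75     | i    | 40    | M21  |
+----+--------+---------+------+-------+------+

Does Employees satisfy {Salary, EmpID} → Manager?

No

(Salary=O84, EmpID=43): row 1 → Manager = B60 ✓
(Salary=O37, EmpID=48): row 2 → Manager = B86 ✓
(Salary=O19, EmpID=40): row 3 → Manager = B42 ✓
(Salary=O83, EmpID=40): rows 4, 11 → Manager takes values {B86, B75} — violation
(Salary=O84, EmpID=48): row 5 → Manager = B19 ✓
(Salary=O37, EmpID=40): row 6 → Manager = B60 ✓
(Salary=O57, EmpID=48): rows 7, 10 → Manager takes values {B86, B46} — violation
(Salary=O83, EmpID=43): row 8 → Manager = B64 ✓
(Salary=O83, EmpID=48): row 9 → Manager = B86 ✓
Two rows agree on {Salary, EmpID} but differ on Manager, so {Salary, EmpID} → Manager does not hold.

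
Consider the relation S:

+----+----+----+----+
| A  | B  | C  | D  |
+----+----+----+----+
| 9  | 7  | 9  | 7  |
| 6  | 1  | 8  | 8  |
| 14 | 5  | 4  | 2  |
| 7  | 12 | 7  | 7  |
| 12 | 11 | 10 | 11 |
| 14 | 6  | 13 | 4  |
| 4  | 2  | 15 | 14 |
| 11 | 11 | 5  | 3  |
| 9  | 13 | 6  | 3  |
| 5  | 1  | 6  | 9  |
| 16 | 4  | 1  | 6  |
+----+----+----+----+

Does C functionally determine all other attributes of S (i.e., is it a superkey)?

No

Two distinct rows share C=6, so C does not determine every attribute — not a superkey.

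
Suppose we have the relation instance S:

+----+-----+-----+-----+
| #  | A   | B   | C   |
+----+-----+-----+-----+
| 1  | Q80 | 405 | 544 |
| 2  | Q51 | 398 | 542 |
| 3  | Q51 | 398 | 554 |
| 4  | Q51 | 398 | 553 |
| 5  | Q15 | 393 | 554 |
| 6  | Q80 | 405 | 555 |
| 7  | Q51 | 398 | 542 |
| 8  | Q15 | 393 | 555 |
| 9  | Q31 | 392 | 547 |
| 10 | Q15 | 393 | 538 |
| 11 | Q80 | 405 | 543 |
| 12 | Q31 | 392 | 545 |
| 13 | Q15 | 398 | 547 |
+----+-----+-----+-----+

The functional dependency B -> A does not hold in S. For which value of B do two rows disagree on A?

398

B=405: rows 1, 6, 11 → A = Q80, Q80, Q80 ✓
B=398: rows 2, 3, 4, 7, 13 → A takes values {Q51, Q15} — violation
B=393: rows 5, 8, 10 → A = Q15, Q15, Q15 ✓
B=392: rows 9, 12 → A = Q31, Q31 ✓
The only B value with inconsistent A is B=398.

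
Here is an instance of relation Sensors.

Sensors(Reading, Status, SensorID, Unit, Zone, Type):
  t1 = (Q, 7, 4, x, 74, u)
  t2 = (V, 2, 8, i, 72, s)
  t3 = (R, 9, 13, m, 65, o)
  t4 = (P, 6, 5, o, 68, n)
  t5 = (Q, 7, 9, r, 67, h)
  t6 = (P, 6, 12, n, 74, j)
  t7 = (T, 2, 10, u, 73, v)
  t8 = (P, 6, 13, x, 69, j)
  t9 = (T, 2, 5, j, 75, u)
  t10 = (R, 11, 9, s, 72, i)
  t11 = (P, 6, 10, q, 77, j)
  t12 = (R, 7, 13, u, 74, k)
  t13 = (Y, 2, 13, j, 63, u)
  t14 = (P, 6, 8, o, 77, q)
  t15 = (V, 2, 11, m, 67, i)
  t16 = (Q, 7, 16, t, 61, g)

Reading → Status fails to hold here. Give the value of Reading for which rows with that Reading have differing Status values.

R

Reading=Q: rows 1, 5, 16 → Status = 7, 7, 7 ✓
Reading=V: rows 2, 15 → Status = 2, 2 ✓
Reading=R: rows 3, 10, 12 → Status takes values {9, 11, 7} — violation
Reading=P: rows 4, 6, 8, 11, 14 → Status = 6, 6, 6, 6, 6 ✓
Reading=T: rows 7, 9 → Status = 2, 2 ✓
Reading=Y: row 13 → Status = 2 ✓
The only Reading value with inconsistent Status is Reading=R.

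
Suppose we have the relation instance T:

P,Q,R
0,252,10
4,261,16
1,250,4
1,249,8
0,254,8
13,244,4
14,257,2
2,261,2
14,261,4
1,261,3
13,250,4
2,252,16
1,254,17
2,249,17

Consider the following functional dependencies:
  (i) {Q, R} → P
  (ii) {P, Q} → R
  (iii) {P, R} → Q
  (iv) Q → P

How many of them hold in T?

(i) {Q, R} → P: (Q=250, R=4): 2 rows → P takes values {1, 13} — violation — fails.
(ii) {P, Q} → R: every LHS value maps to a single RHS value — holds.
(iii) {P, R} → Q: (P=13, R=4): 2 rows → Q takes values {244, 250} — violation — fails.
(iv) Q → P: Q=252: 2 rows → P takes values {0, 2} — violation; Q=261: 4 rows → P takes values {4, 2, 14, 1} — violation; Q=250: 2 rows → P takes values {1, 13} — violation; Q=249: 2 rows → P takes values {1, 2} — violation; Q=254: 2 rows → P takes values {0, 1} — violation — fails.
1 of the 4 dependencies holds.

1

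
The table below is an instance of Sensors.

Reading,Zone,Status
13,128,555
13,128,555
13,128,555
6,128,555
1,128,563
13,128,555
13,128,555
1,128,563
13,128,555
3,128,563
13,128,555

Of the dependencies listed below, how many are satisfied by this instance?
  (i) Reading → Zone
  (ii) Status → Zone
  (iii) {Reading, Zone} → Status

3

(i) Reading → Zone: every LHS value maps to a single RHS value — holds.
(ii) Status → Zone: every LHS value maps to a single RHS value — holds.
(iii) {Reading, Zone} → Status: every LHS value maps to a single RHS value — holds.
3 of the 3 dependencies hold.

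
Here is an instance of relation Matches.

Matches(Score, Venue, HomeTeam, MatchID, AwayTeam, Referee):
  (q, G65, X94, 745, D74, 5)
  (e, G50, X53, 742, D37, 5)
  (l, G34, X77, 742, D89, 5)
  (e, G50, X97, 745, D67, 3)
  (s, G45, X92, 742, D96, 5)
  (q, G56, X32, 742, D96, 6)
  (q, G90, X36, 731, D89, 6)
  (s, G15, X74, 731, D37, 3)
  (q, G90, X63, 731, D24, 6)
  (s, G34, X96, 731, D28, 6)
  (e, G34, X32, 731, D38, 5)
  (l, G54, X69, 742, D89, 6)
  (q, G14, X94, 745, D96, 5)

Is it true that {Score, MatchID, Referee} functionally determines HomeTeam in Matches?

No

(Score=q, MatchID=745, Referee=5): 2 rows → HomeTeam = X94, X94 ✓
(Score=e, MatchID=742, Referee=5): 1 row → HomeTeam = X53 ✓
(Score=l, MatchID=742, Referee=5): 1 row → HomeTeam = X77 ✓
(Score=e, MatchID=745, Referee=3): 1 row → HomeTeam = X97 ✓
(Score=s, MatchID=742, Referee=5): 1 row → HomeTeam = X92 ✓
(Score=q, MatchID=742, Referee=6): 1 row → HomeTeam = X32 ✓
(Score=q, MatchID=731, Referee=6): 2 rows → HomeTeam takes values {X36, X63} — violation
(Score=s, MatchID=731, Referee=3): 1 row → HomeTeam = X74 ✓
(Score=s, MatchID=731, Referee=6): 1 row → HomeTeam = X96 ✓
(Score=e, MatchID=731, Referee=5): 1 row → HomeTeam = X32 ✓
(Score=l, MatchID=742, Referee=6): 1 row → HomeTeam = X69 ✓
Two rows agree on {Score, MatchID, Referee} but differ on HomeTeam, so {Score, MatchID, Referee} → HomeTeam does not hold.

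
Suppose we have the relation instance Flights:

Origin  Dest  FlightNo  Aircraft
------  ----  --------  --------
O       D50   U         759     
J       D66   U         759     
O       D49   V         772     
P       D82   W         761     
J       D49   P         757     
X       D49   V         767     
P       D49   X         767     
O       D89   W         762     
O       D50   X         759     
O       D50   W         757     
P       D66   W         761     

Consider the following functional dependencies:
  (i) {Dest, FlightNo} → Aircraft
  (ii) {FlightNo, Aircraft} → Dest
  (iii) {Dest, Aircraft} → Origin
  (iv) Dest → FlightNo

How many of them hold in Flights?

(i) {Dest, FlightNo} → Aircraft: (Dest=D49, FlightNo=V): 2 rows → Aircraft takes values {772, 767} — violation — fails.
(ii) {FlightNo, Aircraft} → Dest: (FlightNo=U, Aircraft=759): 2 rows → Dest takes values {D50, D66} — violation; (FlightNo=W, Aircraft=761): 2 rows → Dest takes values {D82, D66} — violation — fails.
(iii) {Dest, Aircraft} → Origin: (Dest=D49, Aircraft=767): 2 rows → Origin takes values {X, P} — violation — fails.
(iv) Dest → FlightNo: Dest=D50: 3 rows → FlightNo takes values {U, X, W} — violation; Dest=D66: 2 rows → FlightNo takes values {U, W} — violation; Dest=D49: 4 rows → FlightNo takes values {V, P, X} — violation — fails.
None of the 4 dependencies hold.

0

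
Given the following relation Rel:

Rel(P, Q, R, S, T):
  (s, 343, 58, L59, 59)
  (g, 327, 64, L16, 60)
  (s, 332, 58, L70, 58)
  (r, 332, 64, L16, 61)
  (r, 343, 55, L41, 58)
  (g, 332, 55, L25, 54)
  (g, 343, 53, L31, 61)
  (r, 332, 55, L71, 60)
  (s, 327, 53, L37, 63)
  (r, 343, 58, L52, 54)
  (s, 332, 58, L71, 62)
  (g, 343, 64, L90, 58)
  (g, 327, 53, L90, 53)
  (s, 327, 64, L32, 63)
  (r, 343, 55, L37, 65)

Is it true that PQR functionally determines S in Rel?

(P=s, Q=343, R=58): 1 row → S = L59 ✓
(P=g, Q=327, R=64): 1 row → S = L16 ✓
(P=s, Q=332, R=58): 2 rows → S takes values {L70, L71} — violation
(P=r, Q=332, R=64): 1 row → S = L16 ✓
(P=r, Q=343, R=55): 2 rows → S takes values {L41, L37} — violation
(P=g, Q=332, R=55): 1 row → S = L25 ✓
(P=g, Q=343, R=53): 1 row → S = L31 ✓
(P=r, Q=332, R=55): 1 row → S = L71 ✓
(P=s, Q=327, R=53): 1 row → S = L37 ✓
(P=r, Q=343, R=58): 1 row → S = L52 ✓
(P=g, Q=343, R=64): 1 row → S = L90 ✓
(P=g, Q=327, R=53): 1 row → S = L90 ✓
(P=s, Q=327, R=64): 1 row → S = L32 ✓
Two rows agree on PQR but differ on S, so PQR -> S does not hold.

No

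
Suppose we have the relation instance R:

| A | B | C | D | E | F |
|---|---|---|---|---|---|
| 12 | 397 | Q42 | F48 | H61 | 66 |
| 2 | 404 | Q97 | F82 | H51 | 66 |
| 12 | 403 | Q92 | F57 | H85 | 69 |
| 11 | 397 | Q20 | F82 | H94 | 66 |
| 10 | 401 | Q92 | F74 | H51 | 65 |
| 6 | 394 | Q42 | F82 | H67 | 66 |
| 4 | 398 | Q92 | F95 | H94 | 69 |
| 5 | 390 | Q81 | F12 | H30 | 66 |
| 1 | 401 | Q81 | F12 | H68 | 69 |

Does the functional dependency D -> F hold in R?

No

D=F48: 1 row → F = 66 ✓
D=F82: 3 rows → F = 66, 66, 66 ✓
D=F57: 1 row → F = 69 ✓
D=F74: 1 row → F = 65 ✓
D=F95: 1 row → F = 69 ✓
D=F12: 2 rows → F takes values {66, 69} — violation
Two rows agree on D but differ on F, so D -> F does not hold.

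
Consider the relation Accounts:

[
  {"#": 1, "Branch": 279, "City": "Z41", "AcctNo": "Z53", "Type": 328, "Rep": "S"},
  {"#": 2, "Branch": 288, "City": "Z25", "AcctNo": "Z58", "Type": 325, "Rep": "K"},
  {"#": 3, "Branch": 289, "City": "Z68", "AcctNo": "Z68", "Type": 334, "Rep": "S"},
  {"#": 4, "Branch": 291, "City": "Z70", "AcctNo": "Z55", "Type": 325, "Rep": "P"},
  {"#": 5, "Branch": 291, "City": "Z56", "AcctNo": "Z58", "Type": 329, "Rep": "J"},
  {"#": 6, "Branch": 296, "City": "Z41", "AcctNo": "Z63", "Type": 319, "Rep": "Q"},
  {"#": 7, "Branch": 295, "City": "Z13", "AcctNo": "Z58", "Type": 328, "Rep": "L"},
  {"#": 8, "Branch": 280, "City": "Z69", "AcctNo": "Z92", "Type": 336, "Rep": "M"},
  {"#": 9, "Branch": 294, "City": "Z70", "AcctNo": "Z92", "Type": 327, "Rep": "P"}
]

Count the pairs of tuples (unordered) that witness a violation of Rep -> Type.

Rep=S: violating pairs (1,3) — 1 pair.
Rep=P: violating pairs (4,9) — 1 pair.

2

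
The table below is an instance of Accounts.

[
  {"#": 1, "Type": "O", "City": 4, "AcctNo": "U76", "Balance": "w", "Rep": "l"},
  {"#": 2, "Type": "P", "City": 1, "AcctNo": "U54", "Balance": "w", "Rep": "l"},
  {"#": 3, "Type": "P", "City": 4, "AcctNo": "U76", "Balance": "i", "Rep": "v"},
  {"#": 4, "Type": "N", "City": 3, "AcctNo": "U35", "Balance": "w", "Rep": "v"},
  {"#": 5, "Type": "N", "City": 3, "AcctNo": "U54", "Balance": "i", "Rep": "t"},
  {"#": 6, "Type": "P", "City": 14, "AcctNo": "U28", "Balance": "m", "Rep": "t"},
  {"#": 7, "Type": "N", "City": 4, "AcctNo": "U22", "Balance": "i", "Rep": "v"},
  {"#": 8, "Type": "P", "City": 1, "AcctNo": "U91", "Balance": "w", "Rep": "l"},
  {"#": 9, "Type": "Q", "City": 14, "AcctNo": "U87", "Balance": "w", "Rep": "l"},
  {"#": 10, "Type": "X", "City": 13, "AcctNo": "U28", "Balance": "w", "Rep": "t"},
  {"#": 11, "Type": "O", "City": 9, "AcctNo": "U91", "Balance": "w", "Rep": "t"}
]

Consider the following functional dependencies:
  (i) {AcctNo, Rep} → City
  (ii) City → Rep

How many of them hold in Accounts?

0

(i) {AcctNo, Rep} → City: (AcctNo=U28, Rep=t): rows 6, 10 → City takes values {14, 13} — violation — fails.
(ii) City → Rep: City=4: rows 1, 3, 7 → Rep takes values {l, v} — violation; City=3: rows 4, 5 → Rep takes values {v, t} — violation; City=14: rows 6, 9 → Rep takes values {t, l} — violation — fails.
None of the 2 dependencies hold.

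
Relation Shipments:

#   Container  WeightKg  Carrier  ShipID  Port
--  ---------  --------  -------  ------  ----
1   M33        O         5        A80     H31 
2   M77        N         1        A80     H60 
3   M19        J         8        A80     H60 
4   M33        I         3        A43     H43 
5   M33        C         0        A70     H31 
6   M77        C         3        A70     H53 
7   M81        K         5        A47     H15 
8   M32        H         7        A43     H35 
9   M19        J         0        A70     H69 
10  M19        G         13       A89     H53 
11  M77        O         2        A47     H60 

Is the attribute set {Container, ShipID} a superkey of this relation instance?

Yes

All 11 rows have distinct {Container, ShipID} values, so {Container, ShipID} → (all attributes) holds and {Container, ShipID} is a superkey.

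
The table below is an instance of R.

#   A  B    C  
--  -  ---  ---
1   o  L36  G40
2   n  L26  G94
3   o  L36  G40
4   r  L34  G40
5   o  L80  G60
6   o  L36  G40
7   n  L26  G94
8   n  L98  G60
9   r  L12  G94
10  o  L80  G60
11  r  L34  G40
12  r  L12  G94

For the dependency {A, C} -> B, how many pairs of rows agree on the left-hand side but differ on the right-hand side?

0

(A=o, C=G40): all 3 rows agree on B — 0 pairs.
(A=n, C=G94): all 2 rows agree on B — 0 pairs.
(A=r, C=G40): all 2 rows agree on B — 0 pairs.
(A=o, C=G60): all 2 rows agree on B — 0 pairs.
(A=r, C=G94): all 2 rows agree on B — 0 pairs.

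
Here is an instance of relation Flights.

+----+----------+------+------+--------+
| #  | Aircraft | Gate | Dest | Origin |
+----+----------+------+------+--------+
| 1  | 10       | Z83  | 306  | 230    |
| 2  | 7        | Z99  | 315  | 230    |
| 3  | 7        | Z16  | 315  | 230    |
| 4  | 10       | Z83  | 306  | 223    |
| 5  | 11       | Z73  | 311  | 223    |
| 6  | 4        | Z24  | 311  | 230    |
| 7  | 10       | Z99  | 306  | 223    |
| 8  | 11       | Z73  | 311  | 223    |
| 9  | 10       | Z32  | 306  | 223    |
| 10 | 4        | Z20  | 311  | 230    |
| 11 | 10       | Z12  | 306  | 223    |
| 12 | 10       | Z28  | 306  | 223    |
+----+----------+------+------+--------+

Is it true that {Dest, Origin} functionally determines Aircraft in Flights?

Yes

(Dest=306, Origin=230): row 1 → Aircraft = 10 ✓
(Dest=315, Origin=230): rows 2, 3 → Aircraft = 7, 7 ✓
(Dest=306, Origin=223): rows 4, 7, 9, 11, 12 → Aircraft = 10, 10, 10, 10, 10 ✓
(Dest=311, Origin=223): rows 5, 8 → Aircraft = 11, 11 ✓
(Dest=311, Origin=230): rows 6, 10 → Aircraft = 4, 4 ✓
Every {Dest, Origin} value is associated with a single Aircraft value, so {Dest, Origin} → Aircraft holds.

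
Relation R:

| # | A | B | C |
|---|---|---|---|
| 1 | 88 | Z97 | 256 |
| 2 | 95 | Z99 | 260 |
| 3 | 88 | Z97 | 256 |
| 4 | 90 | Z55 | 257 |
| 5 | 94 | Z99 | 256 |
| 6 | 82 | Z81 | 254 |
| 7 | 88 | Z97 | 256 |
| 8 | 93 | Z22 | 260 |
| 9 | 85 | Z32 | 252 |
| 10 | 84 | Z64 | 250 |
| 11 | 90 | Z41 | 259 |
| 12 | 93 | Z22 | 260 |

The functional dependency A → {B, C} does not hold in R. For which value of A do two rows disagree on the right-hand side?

A=88: rows 1, 3, 7 → {B,C} = (Z97, 256), (Z97, 256), (Z97, 256) ✓
A=95: row 2 → {B,C} = (Z99, 260) ✓
A=90: rows 4, 11 → {B,C} takes values {(Z55, 257), (Z41, 259)} — violation
A=94: row 5 → {B,C} = (Z99, 256) ✓
A=82: row 6 → {B,C} = (Z81, 254) ✓
A=93: rows 8, 12 → {B,C} = (Z22, 260), (Z22, 260) ✓
A=85: row 9 → {B,C} = (Z32, 252) ✓
A=84: row 10 → {B,C} = (Z64, 250) ✓
The only A value with inconsistent RHS is A=90.

90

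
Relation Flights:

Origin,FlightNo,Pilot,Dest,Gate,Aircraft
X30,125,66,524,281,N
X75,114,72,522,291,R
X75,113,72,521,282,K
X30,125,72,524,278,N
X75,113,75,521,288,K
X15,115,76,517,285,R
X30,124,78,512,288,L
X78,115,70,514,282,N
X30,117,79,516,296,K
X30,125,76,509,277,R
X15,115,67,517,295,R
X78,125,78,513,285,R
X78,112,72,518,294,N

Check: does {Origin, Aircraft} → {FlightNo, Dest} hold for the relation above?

No

(Origin=X30, Aircraft=N): 2 rows → {FlightNo,Dest} = (125, 524), (125, 524) ✓
(Origin=X75, Aircraft=R): 1 row → {FlightNo,Dest} = (114, 522) ✓
(Origin=X75, Aircraft=K): 2 rows → {FlightNo,Dest} = (113, 521), (113, 521) ✓
(Origin=X15, Aircraft=R): 2 rows → {FlightNo,Dest} = (115, 517), (115, 517) ✓
(Origin=X30, Aircraft=L): 1 row → {FlightNo,Dest} = (124, 512) ✓
(Origin=X78, Aircraft=N): 2 rows → {FlightNo,Dest} takes values {(115, 514), (112, 518)} — violation
(Origin=X30, Aircraft=K): 1 row → {FlightNo,Dest} = (117, 516) ✓
(Origin=X30, Aircraft=R): 1 row → {FlightNo,Dest} = (125, 509) ✓
(Origin=X78, Aircraft=R): 1 row → {FlightNo,Dest} = (125, 513) ✓
Two rows agree on {Origin, Aircraft} but differ on {FlightNo, Dest}, so {Origin, Aircraft} → {FlightNo, Dest} does not hold.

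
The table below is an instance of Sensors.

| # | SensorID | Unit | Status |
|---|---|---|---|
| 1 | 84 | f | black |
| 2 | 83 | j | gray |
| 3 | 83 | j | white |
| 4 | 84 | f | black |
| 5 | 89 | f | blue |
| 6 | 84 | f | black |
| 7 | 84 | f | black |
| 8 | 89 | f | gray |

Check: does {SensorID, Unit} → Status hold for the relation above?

No

(SensorID=84, Unit=f): rows 1, 4, 6, 7 → Status = black, black, black, black ✓
(SensorID=83, Unit=j): rows 2, 3 → Status takes values {gray, white} — violation
(SensorID=89, Unit=f): rows 5, 8 → Status takes values {blue, gray} — violation
Two rows agree on {SensorID, Unit} but differ on Status, so {SensorID, Unit} → Status does not hold.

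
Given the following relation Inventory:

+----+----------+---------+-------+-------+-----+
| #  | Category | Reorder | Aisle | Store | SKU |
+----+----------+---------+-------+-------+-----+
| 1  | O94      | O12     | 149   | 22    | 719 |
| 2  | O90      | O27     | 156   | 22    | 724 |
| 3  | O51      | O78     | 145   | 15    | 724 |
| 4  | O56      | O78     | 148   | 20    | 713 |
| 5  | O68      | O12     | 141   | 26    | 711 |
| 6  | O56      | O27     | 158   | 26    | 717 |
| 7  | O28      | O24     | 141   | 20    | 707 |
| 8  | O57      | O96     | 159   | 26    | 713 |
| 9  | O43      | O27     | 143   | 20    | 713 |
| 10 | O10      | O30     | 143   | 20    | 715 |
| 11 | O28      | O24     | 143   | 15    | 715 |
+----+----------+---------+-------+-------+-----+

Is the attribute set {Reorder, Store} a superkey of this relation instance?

Yes

All 11 rows have distinct {Reorder, Store} values, so {Reorder, Store} → (all attributes) holds and {Reorder, Store} is a superkey.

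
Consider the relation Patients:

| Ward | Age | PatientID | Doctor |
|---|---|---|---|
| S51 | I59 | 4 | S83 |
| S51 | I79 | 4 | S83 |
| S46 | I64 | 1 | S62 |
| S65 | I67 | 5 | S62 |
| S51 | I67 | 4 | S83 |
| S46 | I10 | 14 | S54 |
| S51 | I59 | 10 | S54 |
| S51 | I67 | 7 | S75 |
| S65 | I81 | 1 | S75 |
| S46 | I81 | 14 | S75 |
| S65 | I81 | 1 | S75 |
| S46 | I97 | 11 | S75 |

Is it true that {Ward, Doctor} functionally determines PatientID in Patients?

(Ward=S51, Doctor=S83): 3 rows → PatientID = 4, 4, 4 ✓
(Ward=S46, Doctor=S62): 1 row → PatientID = 1 ✓
(Ward=S65, Doctor=S62): 1 row → PatientID = 5 ✓
(Ward=S46, Doctor=S54): 1 row → PatientID = 14 ✓
(Ward=S51, Doctor=S54): 1 row → PatientID = 10 ✓
(Ward=S51, Doctor=S75): 1 row → PatientID = 7 ✓
(Ward=S65, Doctor=S75): 2 rows → PatientID = 1, 1 ✓
(Ward=S46, Doctor=S75): 2 rows → PatientID takes values {14, 11} — violation
Two rows agree on {Ward, Doctor} but differ on PatientID, so {Ward, Doctor} -> PatientID does not hold.

No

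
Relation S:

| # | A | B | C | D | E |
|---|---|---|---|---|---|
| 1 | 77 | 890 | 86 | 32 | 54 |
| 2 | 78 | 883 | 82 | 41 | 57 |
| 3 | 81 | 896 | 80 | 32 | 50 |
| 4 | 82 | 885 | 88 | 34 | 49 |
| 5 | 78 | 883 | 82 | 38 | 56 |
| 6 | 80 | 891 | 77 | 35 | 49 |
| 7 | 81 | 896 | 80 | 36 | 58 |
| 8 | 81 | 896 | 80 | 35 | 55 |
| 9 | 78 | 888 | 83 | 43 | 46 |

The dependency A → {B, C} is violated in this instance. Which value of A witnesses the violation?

78

A=77: row 1 → {B,C} = (890, 86) ✓
A=78: rows 2, 5, 9 → {B,C} takes values {(883, 82), (888, 83)} — violation
A=81: rows 3, 7, 8 → {B,C} = (896, 80), (896, 80), (896, 80) ✓
A=82: row 4 → {B,C} = (885, 88) ✓
A=80: row 6 → {B,C} = (891, 77) ✓
The only A value with inconsistent RHS is A=78.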